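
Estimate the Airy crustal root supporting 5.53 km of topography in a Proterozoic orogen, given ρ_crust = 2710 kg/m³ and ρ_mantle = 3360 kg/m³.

Isostatic balance requires: the weight of the topography is balanced by the buoyancy of the root, ρ_c h = (ρ_m − ρ_c) r.
r = h · ρ_c / (ρ_m − ρ_c) = 5.53 km × 2710 / (3360 − 2710) = 23.1 km.

23.1 km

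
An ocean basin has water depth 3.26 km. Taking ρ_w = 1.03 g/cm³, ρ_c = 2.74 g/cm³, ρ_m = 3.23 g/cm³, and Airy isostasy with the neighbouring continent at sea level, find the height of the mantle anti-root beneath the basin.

Isostatic balance requires: replacing crust with seawater at the top is compensated by replacing crust with mantle at the base: d (ρ_c − ρ_w) = a (ρ_m − ρ_c).
a = d (ρ_c − ρ_w)/(ρ_m − ρ_c) = 3.26 km × 1.71/0.49 = 11.4 km.

11.4 km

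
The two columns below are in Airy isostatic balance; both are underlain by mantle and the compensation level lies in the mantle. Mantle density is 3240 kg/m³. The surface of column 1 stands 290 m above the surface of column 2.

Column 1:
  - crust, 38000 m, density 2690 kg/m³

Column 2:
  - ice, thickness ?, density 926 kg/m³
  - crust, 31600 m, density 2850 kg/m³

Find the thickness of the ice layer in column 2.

Take the compensation level at the base of the deeper column (depth z_c below the surface of column 1) and equate Σ ρ_i t_i down to z_c; mantle fills any gap and the z_c terms cancel.
Column 1: 38000×2690 + (z_c − 38000)×3240
Column 2: 290×0 + x×926 + 31600×2850 + (z_c − 290 − 31600 − x)×3240
The z_c×3240 term appears on both sides and cancels. Collect the known terms of each column as K = Σ(ρt)_known − 3240 × (depth of known layers): K_1 = 102220000 − 3240×38000 = −20900000; K_2 = 90060000 − 3240×(290 + 31600) = −13263600.
Balance: K_1 = K_2 − x×(3240 − 926), so x = (K_2 − K_1)/(3240 − 926) = 7636400/2314 = 3300 m.

3300 m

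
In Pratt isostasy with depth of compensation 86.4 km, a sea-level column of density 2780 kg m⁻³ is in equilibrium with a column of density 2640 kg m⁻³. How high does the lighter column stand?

ρ_ref D = ρ (D + h) → h = D (ρ_ref − ρ)/ρ.
h = 86.4 km × (2780 − 2640)/2640 = 4.58 km.

4.58 km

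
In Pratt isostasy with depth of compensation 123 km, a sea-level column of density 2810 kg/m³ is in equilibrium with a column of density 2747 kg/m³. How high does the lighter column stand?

ρ_ref D = ρ (D + h) → h = D (ρ_ref − ρ)/ρ.
h = 123 km × (2810 − 2747)/2747 = 2.82 km.

2.82 km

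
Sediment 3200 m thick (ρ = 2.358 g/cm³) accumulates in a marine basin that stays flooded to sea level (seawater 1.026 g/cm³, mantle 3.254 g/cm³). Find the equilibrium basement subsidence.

1910 m

Submarine loading: the sediment displaces seawater, and the subsidence is in turn flooded, so s (ρ_m − ρ_w) = t (ρ_sed − ρ_w).
s = 3200 m × (2.358 − 1.026) / (3.254 − 1.026) = 1910 m.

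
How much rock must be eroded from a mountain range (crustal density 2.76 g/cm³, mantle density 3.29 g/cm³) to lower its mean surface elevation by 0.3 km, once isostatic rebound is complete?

Net drop Δ = e − u = e − e ρ_c/ρ_m = e (ρ_m − ρ_c)/ρ_m.
e = Δ ρ_m/(ρ_m − ρ_c) = 0.3 km × 3.29/0.53 = 1.86 km.

1.86 km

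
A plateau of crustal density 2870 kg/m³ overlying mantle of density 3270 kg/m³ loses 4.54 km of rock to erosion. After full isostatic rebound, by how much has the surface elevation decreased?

Rebound u = e ρ_c/ρ_m = 4.54 km × 2870/3270 = 3.985 km.
Net surface drop = e − u = 4.54 km − 3.985 km = e (ρ_m − ρ_c)/ρ_m = 0.555 km.

0.555 km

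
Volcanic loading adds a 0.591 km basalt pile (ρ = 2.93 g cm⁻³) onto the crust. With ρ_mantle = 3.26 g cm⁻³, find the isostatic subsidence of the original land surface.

Subaerial loading: s = t ρ_load / ρ_m.
s = 0.591 km × 2.93/3.26 = 0.531 km.

0.531 km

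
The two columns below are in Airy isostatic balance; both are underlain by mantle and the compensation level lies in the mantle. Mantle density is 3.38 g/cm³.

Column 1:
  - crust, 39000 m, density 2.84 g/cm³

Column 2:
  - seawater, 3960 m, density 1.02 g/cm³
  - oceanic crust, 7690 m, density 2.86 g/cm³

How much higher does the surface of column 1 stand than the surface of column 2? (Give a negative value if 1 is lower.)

For any compensation level in the mantle, the mantle terms cancel and isostasy reduces to e = (Σt_1 − Σt_2) − (Σ(ρt)_1 − Σ(ρt)_2) / ρ_m.
Σt_1 = 39000 m; Σt_2 = 11650 m; Σ(ρt)_1 = 110760; Σ(ρt)_2 = 26032.6 (in m·g/cm³).
e = (39000 − 11650) − (110760 − 26032.6) / 3.38 = 2280 m.

2280 m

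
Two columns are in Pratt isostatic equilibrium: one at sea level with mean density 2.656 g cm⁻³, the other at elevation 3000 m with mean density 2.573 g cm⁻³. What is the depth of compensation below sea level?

93000 m

ρ_ref D = ρ (D + h) → D (ρ_ref − ρ) = ρ h.
D = ρ h/(ρ_ref − ρ) = 2.573 × 3000 m/(2.656 − 2.573) = 93000 m.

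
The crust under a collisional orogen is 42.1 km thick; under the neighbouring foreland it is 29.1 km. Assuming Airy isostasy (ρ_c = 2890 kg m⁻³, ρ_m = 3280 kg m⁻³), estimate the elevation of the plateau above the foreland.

Excess crust Δ = 42.1 km − 29.1 km = 13 km, split between elevation h and root r with h + r = Δ.
Airy balance ρ_c h = (ρ_m − ρ_c) r gives r = h ρ_c/(ρ_m − ρ_c), so h (1 + ρ_c/(ρ_m − ρ_c)) = Δ, i.e. h = Δ (ρ_m − ρ_c)/ρ_m.
h = 13 km × 390/3280 = 1.55 km.

1.55 km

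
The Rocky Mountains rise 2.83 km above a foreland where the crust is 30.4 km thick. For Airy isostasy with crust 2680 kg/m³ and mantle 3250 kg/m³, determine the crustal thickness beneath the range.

Root depth r = h ρ_c / (ρ_m − ρ_c) = 2.83 km × 2680 / 570 = 13.31 km.
Total thickness = T + h + r = 30.4 km + 2.83 km + 13.31 km = 46.5 km.

46.5 km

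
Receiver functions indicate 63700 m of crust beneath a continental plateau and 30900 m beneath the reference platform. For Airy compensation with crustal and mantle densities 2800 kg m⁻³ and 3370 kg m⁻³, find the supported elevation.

5550 m

Excess crust Δ = 63700 m − 30900 m = 32800 m, split between elevation h and root r with h + r = Δ.
Airy balance ρ_c h = (ρ_m − ρ_c) r gives r = h ρ_c/(ρ_m − ρ_c), so h (1 + ρ_c/(ρ_m − ρ_c)) = Δ, i.e. h = Δ (ρ_m − ρ_c)/ρ_m.
h = 32800 m × 570/3370 = 5550 m.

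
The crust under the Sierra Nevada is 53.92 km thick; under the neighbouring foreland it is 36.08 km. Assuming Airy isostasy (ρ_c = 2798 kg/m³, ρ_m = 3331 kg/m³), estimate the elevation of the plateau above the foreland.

2.85 km

Excess crust Δ = 53.92 km − 36.08 km = 17.84 km, split between elevation h and root r with h + r = Δ.
Airy balance ρ_c h = (ρ_m − ρ_c) r gives r = h ρ_c/(ρ_m − ρ_c), so h (1 + ρ_c/(ρ_m − ρ_c)) = Δ, i.e. h = Δ (ρ_m − ρ_c)/ρ_m.
h = 17.84 km × 533/3331 = 2.85 km.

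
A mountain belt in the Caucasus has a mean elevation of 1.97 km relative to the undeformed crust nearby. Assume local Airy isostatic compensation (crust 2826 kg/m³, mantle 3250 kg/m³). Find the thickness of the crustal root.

Balancing pressure at the compensation depth: the weight of the topography is balanced by the buoyancy of the root, ρ_c h = (ρ_m − ρ_c) r.
r = h · ρ_c / (ρ_m − ρ_c) = 1.97 km × 2826 / (3250 − 2826) = 13.1 km.

13.1 km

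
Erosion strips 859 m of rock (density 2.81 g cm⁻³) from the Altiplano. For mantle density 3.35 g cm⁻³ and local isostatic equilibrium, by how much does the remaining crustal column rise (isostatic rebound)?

Unloading: uplift u = e ρ_c/ρ_m = 859 m × 2.81/3.35 = 721 m.

721 m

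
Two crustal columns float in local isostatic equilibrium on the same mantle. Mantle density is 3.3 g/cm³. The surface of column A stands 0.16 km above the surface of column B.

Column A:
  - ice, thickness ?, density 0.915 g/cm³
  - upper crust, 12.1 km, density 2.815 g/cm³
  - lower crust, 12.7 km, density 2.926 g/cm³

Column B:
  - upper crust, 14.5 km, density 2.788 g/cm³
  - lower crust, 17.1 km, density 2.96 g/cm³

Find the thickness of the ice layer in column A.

1.32 km

Take the compensation level at the base of the deeper column (depth z_c below the surface of column A) and equate Σ ρ_i t_i down to z_c; mantle fills any gap and the z_c terms cancel.
Column A: x×0.915 + 12.1×2.815 + 12.7×2.926 + (z_c − 24.8 − x)×3.3
Column B: 0.16×0 + 14.5×2.788 + 17.1×2.96 + (z_c − 0.16 − 31.6)×3.3
The z_c×3.3 term appears on both sides and cancels. Collect the known terms of each column as K = Σ(ρt)_known − 3.3 × (depth of known layers): K_A = 71.2217 − 3.3×24.8 = −10.6183; K_B = 91.042 − 3.3×(0.16 + 31.6) = −13.766.
Balance: K_A − x×(3.3 − 0.915) = K_B, so x = (K_A − K_B)/(3.3 − 0.915) = 3.1477/2.385 = 1.32 km.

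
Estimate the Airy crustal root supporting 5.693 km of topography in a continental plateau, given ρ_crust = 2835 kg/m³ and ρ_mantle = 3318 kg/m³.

By Archimedes' principle applied to the lithosphere: the weight of the topography is balanced by the buoyancy of the root, ρ_c h = (ρ_m − ρ_c) r.
r = h · ρ_c / (ρ_m − ρ_c) = 5.693 km × 2835 / (3318 − 2835) = 33.4 km.

33.4 km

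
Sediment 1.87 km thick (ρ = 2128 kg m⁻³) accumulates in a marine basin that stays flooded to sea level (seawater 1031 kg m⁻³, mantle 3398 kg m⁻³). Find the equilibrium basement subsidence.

Submarine loading: the sediment displaces seawater, and the subsidence is in turn flooded, so s (ρ_m − ρ_w) = t (ρ_sed − ρ_w).
s = 1.87 km × (2128 − 1031) / (3398 − 1031) = 0.867 km.

0.867 km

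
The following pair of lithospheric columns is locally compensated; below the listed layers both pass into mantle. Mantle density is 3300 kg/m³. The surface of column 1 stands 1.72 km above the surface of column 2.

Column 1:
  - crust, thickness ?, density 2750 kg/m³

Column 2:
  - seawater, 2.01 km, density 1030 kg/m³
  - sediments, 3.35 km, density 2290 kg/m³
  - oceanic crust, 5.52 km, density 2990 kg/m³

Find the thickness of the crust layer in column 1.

Take the compensation level at the base of the deeper column (depth z_c below the surface of column 1) and equate Σ ρ_i t_i down to z_c; mantle fills any gap and the z_c terms cancel.
Column 1: x×2750 + (z_c − 0 − x)×3300
Column 2: 1.72×0 + 2.01×1030 + 3.35×2290 + 5.52×2990 + (z_c − 1.72 − 10.88)×3300
The z_c×3300 term appears on both sides and cancels. Collect the known terms of each column as K = Σ(ρt)_known − 3300 × (depth of known layers): K_1 = 0 − 3300×0 = 0; K_2 = 26246.6 − 3300×(1.72 + 10.88) = −15333.4.
Balance: K_1 − x×(3300 − 2750) = K_2, so x = (K_1 − K_2)/(3300 − 2750) = 15333.4/550 = 27.9 km.

27.9 km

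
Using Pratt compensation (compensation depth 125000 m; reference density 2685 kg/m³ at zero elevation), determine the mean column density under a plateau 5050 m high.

2580 kg/m³

Pratt balance: ρ_ref D = ρ (D + h).
ρ = ρ_ref D/(D + h) = 2685 × 125000 m/(125000 m + 5050 m) = 2580 kg/m³.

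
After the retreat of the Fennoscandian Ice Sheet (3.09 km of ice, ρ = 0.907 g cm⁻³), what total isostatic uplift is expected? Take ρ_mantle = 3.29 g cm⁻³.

Removing the load lets mantle flow back in; uplift u satisfies ρ_ice t = ρ_m u.
u = t ρ_ice/ρ_m = 3.09 km × 0.907/3.29 = 0.852 km.

0.852 km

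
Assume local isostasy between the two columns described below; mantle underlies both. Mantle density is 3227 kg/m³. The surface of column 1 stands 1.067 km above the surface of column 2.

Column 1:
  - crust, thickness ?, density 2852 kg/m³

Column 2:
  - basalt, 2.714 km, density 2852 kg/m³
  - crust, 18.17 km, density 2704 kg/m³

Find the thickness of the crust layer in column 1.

37.2 km

Take the compensation level at the base of the deeper column (depth z_c below the surface of column 1) and equate Σ ρ_i t_i down to z_c; mantle fills any gap and the z_c terms cancel.
Column 1: x×2852 + (z_c − 0 − x)×3227
Column 2: 1.067×0 + 2.714×2852 + 18.17×2704 + (z_c − 1.067 − 20.884)×3227
The z_c×3227 term appears on both sides and cancels. Collect the known terms of each column as K = Σ(ρt)_known − 3227 × (depth of known layers): K_1 = 0 − 3227×0 = 0; K_2 = 56872.008 − 3227×(1.067 + 20.884) = −13963.869.
Balance: K_1 − x×(3227 − 2852) = K_2, so x = (K_1 − K_2)/(3227 − 2852) = 13963.9/375 = 37.2 km.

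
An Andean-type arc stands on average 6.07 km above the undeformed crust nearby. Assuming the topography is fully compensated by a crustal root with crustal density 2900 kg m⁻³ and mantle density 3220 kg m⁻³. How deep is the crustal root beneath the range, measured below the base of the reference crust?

55 km

Equating mass per unit area of the two columns: the weight of the topography is balanced by the buoyancy of the root, ρ_c h = (ρ_m − ρ_c) r.
r = h · ρ_c / (ρ_m − ρ_c) = 6.07 km × 2900 / (3220 − 2900) = 55 km.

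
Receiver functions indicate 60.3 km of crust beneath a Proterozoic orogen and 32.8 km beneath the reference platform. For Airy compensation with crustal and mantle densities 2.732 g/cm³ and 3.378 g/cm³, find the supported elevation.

Excess crust Δ = 60.3 km − 32.8 km = 27.5 km, split between elevation h and root r with h + r = Δ.
Airy balance ρ_c h = (ρ_m − ρ_c) r gives r = h ρ_c/(ρ_m − ρ_c), so h (1 + ρ_c/(ρ_m − ρ_c)) = Δ, i.e. h = Δ (ρ_m − ρ_c)/ρ_m.
h = 27.5 km × 0.646/3.378 = 5.26 km.

5.26 km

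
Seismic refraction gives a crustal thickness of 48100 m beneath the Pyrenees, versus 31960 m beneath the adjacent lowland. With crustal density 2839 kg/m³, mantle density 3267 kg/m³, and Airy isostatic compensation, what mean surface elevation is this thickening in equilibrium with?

2110 m

Excess crust Δ = 48100 m − 31960 m = 16140 m, split between elevation h and root r with h + r = Δ.
Airy balance ρ_c h = (ρ_m − ρ_c) r gives r = h ρ_c/(ρ_m − ρ_c), so h (1 + ρ_c/(ρ_m − ρ_c)) = Δ, i.e. h = Δ (ρ_m − ρ_c)/ρ_m.
h = 16140 m × 428/3267 = 2110 m.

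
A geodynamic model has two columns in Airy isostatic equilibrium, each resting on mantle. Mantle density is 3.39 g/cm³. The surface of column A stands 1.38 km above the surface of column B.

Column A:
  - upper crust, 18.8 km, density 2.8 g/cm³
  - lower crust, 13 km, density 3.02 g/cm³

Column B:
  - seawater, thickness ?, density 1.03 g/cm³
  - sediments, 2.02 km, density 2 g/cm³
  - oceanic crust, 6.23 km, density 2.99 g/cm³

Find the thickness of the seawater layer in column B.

Take the compensation level at the base of the deeper column (depth z_c below the surface of column A) and equate Σ ρ_i t_i down to z_c; mantle fills any gap and the z_c terms cancel.
Column A: 18.8×2.8 + 13×3.02 + (z_c − 31.8)×3.39
Column B: 1.38×0 + x×1.03 + 2.02×2 + 6.23×2.99 + (z_c − 1.38 − 8.25 − x)×3.39
The z_c×3.39 term appears on both sides and cancels. Collect the known terms of each column as K = Σ(ρt)_known − 3.39 × (depth of known layers): K_A = 91.9 − 3.39×31.8 = −15.902; K_B = 22.6677 − 3.39×(1.38 + 8.25) = −9.978.
Balance: K_A = K_B − x×(3.39 − 1.03), so x = (K_B − K_A)/(3.39 − 1.03) = 5.924/2.36 = 2.51 km.

2.51 km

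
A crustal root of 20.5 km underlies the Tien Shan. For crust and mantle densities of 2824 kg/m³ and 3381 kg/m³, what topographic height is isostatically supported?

4.04 km

Equating mass per unit area of the two columns: ρ_c h = (ρ_m − ρ_c) r.
h = r (ρ_m − ρ_c) / ρ_c = 20.5 km × (3381 − 2824) / 2824 = 4.04 km.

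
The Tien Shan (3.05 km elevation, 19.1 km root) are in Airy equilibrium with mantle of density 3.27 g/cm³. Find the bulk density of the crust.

ρ_c h = (ρ_m − ρ_c) r → ρ_c (h + r) = ρ_m r → ρ_c = ρ_m r / (h + r).
ρ_c = 3.27 × 19.1 km / (3.05 km + 19.1 km) = 2.82 g/cm³.

2.82 g/cm³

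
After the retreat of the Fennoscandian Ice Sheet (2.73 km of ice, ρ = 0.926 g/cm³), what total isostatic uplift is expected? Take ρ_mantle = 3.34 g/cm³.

Removing the load lets mantle flow back in; uplift u satisfies ρ_ice t = ρ_m u.
u = t ρ_ice/ρ_m = 2.73 km × 0.926/3.34 = 0.757 km.

0.757 km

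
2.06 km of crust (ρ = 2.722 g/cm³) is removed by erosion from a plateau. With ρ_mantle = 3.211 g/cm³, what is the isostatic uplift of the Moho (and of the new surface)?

1.75 km

Unloading: uplift u = e ρ_c/ρ_m = 2.06 km × 2.722/3.211 = 1.75 km.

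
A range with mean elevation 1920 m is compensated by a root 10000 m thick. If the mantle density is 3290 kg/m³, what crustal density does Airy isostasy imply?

ρ_c h = (ρ_m − ρ_c) r → ρ_c (h + r) = ρ_m r → ρ_c = ρ_m r / (h + r).
ρ_c = 3290 × 10000 m / (1920 m + 10000 m) = 2760 kg/m³.

2760 kg/m³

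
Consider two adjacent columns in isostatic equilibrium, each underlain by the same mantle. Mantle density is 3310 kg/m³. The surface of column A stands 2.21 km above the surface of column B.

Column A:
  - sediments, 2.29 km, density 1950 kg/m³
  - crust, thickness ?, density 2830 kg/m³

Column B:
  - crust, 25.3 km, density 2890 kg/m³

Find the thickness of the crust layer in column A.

30.9 km

Take the compensation level at the base of the deeper column (depth z_c below the surface of column A) and equate Σ ρ_i t_i down to z_c; mantle fills any gap and the z_c terms cancel.
Column A: 2.29×1950 + x×2830 + (z_c − 2.29 − x)×3310
Column B: 2.21×0 + 25.3×2890 + (z_c − 2.21 − 25.3)×3310
The z_c×3310 term appears on both sides and cancels. Collect the known terms of each column as K = Σ(ρt)_known − 3310 × (depth of known layers): K_A = 4465.5 − 3310×2.29 = −3114.4; K_B = 73117 − 3310×(2.21 + 25.3) = −17941.1.
Balance: K_A − x×(3310 − 2830) = K_B, so x = (K_A − K_B)/(3310 − 2830) = 14826.7/480 = 30.9 km.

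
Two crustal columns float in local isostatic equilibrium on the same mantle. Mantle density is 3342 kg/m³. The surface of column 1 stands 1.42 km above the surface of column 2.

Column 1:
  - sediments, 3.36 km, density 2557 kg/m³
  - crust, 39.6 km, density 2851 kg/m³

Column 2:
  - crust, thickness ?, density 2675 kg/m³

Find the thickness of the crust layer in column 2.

26 km

Take the compensation level at the base of the deeper column (depth z_c below the surface of column 1) and equate Σ ρ_i t_i down to z_c; mantle fills any gap and the z_c terms cancel.
Column 1: 3.36×2557 + 39.6×2851 + (z_c − 42.96)×3342
Column 2: 1.42×0 + x×2675 + (z_c − 1.42 − 0 − x)×3342
The z_c×3342 term appears on both sides and cancels. Collect the known terms of each column as K = Σ(ρt)_known − 3342 × (depth of known layers): K_1 = 121491.12 − 3342×42.96 = −22081.2; K_2 = 0 − 3342×(1.42 + 0) = −4745.64.
Balance: K_1 = K_2 − x×(3342 − 2675), so x = (K_2 − K_1)/(3342 − 2675) = 17335.6/667 = 26 km.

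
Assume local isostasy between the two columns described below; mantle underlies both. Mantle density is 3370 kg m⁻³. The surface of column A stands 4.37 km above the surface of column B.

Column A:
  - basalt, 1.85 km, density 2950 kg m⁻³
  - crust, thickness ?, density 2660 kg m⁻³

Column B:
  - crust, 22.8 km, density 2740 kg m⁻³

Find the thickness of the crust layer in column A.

Take the compensation level at the base of the deeper column (depth z_c below the surface of column A) and equate Σ ρ_i t_i down to z_c; mantle fills any gap and the z_c terms cancel.
Column A: 1.85×2950 + x×2660 + (z_c − 1.85 − x)×3370
Column B: 4.37×0 + 22.8×2740 + (z_c − 4.37 − 22.8)×3370
The z_c×3370 term appears on both sides and cancels. Collect the known terms of each column as K = Σ(ρt)_known − 3370 × (depth of known layers): K_A = 5457.5 − 3370×1.85 = −777; K_B = 62472 − 3370×(4.37 + 22.8) = −29090.9.
Balance: K_A − x×(3370 − 2660) = K_B, so x = (K_A − K_B)/(3370 − 2660) = 28313.9/710 = 39.9 km.

39.9 km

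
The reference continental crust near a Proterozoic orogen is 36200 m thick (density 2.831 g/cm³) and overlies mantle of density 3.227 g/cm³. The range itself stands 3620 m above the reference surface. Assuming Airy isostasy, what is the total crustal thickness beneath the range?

65700 m

Root depth r = h ρ_c / (ρ_m − ρ_c) = 3620 m × 2.831 / 0.396 = 25880 m.
Total thickness = T + h + r = 36200 m + 3620 m + 25880 m = 65700 m.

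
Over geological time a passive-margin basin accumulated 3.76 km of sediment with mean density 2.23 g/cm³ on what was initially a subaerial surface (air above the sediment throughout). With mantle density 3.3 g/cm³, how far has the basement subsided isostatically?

2.54 km

Subaerial load: s = t ρ_sed / ρ_m = 3.76 km × 2.23/3.3 = 2.54 km.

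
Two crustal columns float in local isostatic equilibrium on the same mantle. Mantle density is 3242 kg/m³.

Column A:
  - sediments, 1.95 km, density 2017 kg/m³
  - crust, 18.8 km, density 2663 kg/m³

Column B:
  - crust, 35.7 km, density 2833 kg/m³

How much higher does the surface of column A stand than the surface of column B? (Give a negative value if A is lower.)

−0.409 km

For any compensation level in the mantle, the mantle terms cancel and isostasy reduces to e = (Σt_A − Σt_B) − (Σ(ρt)_A − Σ(ρt)_B) / ρ_m.
Σt_A = 20.75 km; Σt_B = 35.7 km; Σ(ρt)_A = 53997.55; Σ(ρt)_B = 101138.1 (in km·kg/m³).
e = (20.75 − 35.7) − (53997.55 − 101138.1) / 3242 = −0.409 km.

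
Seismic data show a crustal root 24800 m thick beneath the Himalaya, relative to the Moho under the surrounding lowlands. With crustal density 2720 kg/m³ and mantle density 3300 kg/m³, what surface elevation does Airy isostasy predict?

Isostatic balance requires: ρ_c h = (ρ_m − ρ_c) r.
h = r (ρ_m − ρ_c) / ρ_c = 24800 m × (3300 − 2720) / 2720 = 5290 m.

5290 m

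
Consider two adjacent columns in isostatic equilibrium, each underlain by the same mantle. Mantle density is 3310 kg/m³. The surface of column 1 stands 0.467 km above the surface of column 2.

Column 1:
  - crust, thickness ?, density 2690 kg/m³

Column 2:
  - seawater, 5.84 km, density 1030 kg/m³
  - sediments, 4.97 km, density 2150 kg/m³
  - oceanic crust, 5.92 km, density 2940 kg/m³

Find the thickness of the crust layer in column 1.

Take the compensation level at the base of the deeper column (depth z_c below the surface of column 1) and equate Σ ρ_i t_i down to z_c; mantle fills any gap and the z_c terms cancel.
Column 1: x×2690 + (z_c − 0 − x)×3310
Column 2: 0.467×0 + 5.84×1030 + 4.97×2150 + 5.92×2940 + (z_c − 0.467 − 16.73)×3310
The z_c×3310 term appears on both sides and cancels. Collect the known terms of each column as K = Σ(ρt)_known − 3310 × (depth of known layers): K_1 = 0 − 3310×0 = 0; K_2 = 34105.5 − 3310×(0.467 + 16.73) = −22816.57.
Balance: K_1 − x×(3310 − 2690) = K_2, so x = (K_1 − K_2)/(3310 − 2690) = 22816.6/620 = 36.8 km.

36.8 km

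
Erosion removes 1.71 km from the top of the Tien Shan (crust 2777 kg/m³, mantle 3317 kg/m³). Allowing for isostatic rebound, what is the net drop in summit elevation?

Rebound u = e ρ_c/ρ_m = 1.71 km × 2777/3317 = 1.432 km.
Net surface drop = e − u = 1.71 km − 1.432 km = e (ρ_m − ρ_c)/ρ_m = 0.278 km.

0.278 km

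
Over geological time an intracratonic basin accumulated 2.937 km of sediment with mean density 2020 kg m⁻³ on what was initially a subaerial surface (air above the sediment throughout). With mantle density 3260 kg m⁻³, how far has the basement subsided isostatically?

Subaerial load: s = t ρ_sed / ρ_m = 2.937 km × 2020/3260 = 1.82 km.

1.82 km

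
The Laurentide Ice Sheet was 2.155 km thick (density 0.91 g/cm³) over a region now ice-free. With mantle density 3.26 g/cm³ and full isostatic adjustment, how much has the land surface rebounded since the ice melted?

0.602 km

Removing the load lets mantle flow back in; uplift u satisfies ρ_ice t = ρ_m u.
u = t ρ_ice/ρ_m = 2.155 km × 0.91/3.26 = 0.602 km.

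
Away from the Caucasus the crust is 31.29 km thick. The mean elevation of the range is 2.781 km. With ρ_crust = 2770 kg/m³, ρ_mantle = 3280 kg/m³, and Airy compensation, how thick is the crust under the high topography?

49.2 km

Root depth r = h ρ_c / (ρ_m − ρ_c) = 2.781 km × 2770 / 510 = 15.1 km.
Total thickness = T + h + r = 31.29 km + 2.781 km + 15.1 km = 49.2 km.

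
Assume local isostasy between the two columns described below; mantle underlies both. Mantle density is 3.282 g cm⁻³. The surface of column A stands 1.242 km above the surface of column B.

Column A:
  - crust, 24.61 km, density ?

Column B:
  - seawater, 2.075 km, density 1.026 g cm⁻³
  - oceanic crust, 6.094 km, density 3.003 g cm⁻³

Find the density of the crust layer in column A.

Take the compensation level at the base of the deeper column (depth z_c below the surface of column A) and equate Σ ρ_i t_i down to z_c; mantle fills any gap and the z_c terms cancel.
Column A: 24.61×ρ + (z_c − 24.61)×3.282
Column B: 1.242×0 + 2.075×1.026 + 6.094×3.003 + (z_c − 1.242 − 8.169)×3.282
The z_c×3.282 term appears on both sides and cancels. Collect the known terms of each column as K = Σ(ρt)_known − 3.282 × (depth of known layers): K_A = 0 − 3.282×24.61 = −80.77002; K_B = 20.429232 − 3.282×(1.242 + 8.169) = −10.45767.
Balance: K_A + 24.61×ρ = K_B, so ρ = (K_B − K_A)/24.61 = 70.3123/24.61 = 2.86 g cm⁻³.

2.86 g cm⁻³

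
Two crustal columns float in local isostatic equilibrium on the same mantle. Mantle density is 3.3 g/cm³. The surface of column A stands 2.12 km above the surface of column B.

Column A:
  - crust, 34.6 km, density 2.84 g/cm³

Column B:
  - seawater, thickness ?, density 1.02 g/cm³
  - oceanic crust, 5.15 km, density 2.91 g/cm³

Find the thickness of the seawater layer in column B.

3.03 km

Take the compensation level at the base of the deeper column (depth z_c below the surface of column A) and equate Σ ρ_i t_i down to z_c; mantle fills any gap and the z_c terms cancel.
Column A: 34.6×2.84 + (z_c − 34.6)×3.3
Column B: 2.12×0 + x×1.02 + 5.15×2.91 + (z_c − 2.12 − 5.15 − x)×3.3
The z_c×3.3 term appears on both sides and cancels. Collect the known terms of each column as K = Σ(ρt)_known − 3.3 × (depth of known layers): K_A = 98.264 − 3.3×34.6 = −15.916; K_B = 14.9865 − 3.3×(2.12 + 5.15) = −9.0045.
Balance: K_A = K_B − x×(3.3 − 1.02), so x = (K_B − K_A)/(3.3 − 1.02) = 6.9115/2.28 = 3.03 km.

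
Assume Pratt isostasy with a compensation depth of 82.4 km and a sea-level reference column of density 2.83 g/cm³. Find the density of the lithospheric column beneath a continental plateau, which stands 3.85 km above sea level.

2.7 g/cm³

Pratt balance: ρ_ref D = ρ (D + h).
ρ = ρ_ref D/(D + h) = 2.83 × 82.4 km/(82.4 km + 3.85 km) = 2.7 g/cm³.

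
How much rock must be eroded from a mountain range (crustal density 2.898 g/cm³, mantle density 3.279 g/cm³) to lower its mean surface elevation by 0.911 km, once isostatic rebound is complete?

Net drop Δ = e − u = e − e ρ_c/ρ_m = e (ρ_m − ρ_c)/ρ_m.
e = Δ ρ_m/(ρ_m − ρ_c) = 0.911 km × 3.279/0.381 = 7.84 km.

7.84 km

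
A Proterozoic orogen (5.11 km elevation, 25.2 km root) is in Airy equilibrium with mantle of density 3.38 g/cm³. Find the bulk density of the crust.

2.81 g/cm³

ρ_c h = (ρ_m − ρ_c) r → ρ_c (h + r) = ρ_m r → ρ_c = ρ_m r / (h + r).
ρ_c = 3.38 × 25.2 km / (5.11 km + 25.2 km) = 2.81 g/cm³.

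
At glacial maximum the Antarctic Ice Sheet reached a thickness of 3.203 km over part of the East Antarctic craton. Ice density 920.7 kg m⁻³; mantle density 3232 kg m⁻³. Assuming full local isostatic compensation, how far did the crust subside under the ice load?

Isostatic balance requires: the ice load ρ_ice t is balanced by mantle displaced below, ρ_m s.
s = t ρ_ice / ρ_m = 3.203 km × 920.7/3232 = 0.912 km.

0.912 km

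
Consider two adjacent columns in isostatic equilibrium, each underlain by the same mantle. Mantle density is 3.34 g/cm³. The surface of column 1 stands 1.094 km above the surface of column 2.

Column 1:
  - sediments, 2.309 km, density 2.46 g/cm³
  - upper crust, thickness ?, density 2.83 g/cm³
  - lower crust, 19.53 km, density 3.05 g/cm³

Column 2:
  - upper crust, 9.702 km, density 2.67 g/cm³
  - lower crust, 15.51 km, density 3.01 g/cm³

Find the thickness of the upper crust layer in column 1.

14.9 km

Take the compensation level at the base of the deeper column (depth z_c below the surface of column 1) and equate Σ ρ_i t_i down to z_c; mantle fills any gap and the z_c terms cancel.
Column 1: 2.309×2.46 + x×2.83 + 19.53×3.05 + (z_c − 21.839 − x)×3.34
Column 2: 1.094×0 + 9.702×2.67 + 15.51×3.01 + (z_c − 1.094 − 25.212)×3.34
The z_c×3.34 term appears on both sides and cancels. Collect the known terms of each column as K = Σ(ρt)_known − 3.34 × (depth of known layers): K_1 = 65.24664 − 3.34×21.839 = −7.69562; K_2 = 72.58944 − 3.34×(1.094 + 25.212) = −15.2726.
Balance: K_1 − x×(3.34 − 2.83) = K_2, so x = (K_1 − K_2)/(3.34 − 2.83) = 7.57698/0.51 = 14.9 km.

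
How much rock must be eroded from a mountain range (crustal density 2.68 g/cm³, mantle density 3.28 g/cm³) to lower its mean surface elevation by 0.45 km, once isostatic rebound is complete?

2.46 km

Net drop Δ = e − u = e − e ρ_c/ρ_m = e (ρ_m − ρ_c)/ρ_m.
e = Δ ρ_m/(ρ_m − ρ_c) = 0.45 km × 3.28/0.6 = 2.46 km.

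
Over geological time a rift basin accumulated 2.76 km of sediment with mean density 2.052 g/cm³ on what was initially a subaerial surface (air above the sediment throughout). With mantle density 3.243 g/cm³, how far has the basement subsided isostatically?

Subaerial load: s = t ρ_sed / ρ_m = 2.76 km × 2.052/3.243 = 1.75 km.

1.75 km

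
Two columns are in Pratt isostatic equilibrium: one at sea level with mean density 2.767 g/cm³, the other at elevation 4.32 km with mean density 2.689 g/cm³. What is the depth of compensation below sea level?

ρ_ref D = ρ (D + h) → D (ρ_ref − ρ) = ρ h.
D = ρ h/(ρ_ref − ρ) = 2.689 × 4.32 km/(2.767 − 2.689) = 149 km.

149 km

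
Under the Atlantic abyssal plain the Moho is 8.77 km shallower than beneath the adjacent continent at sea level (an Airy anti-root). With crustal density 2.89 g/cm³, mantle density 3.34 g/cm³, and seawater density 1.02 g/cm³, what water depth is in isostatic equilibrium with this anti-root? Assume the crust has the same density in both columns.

Replacing a thickness d of crust by seawater at the top must be balanced by replacing crust with mantle at the base: d (ρ_c − ρ_w) = a (ρ_m − ρ_c).
d = a (ρ_m − ρ_c)/(ρ_c − ρ_w) = 8.77 km × 0.45/1.87 = 2.11 km.

2.11 km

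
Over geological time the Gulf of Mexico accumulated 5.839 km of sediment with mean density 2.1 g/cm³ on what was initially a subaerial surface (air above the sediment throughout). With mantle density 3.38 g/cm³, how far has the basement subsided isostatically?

3.63 km

Subaerial load: s = t ρ_sed / ρ_m = 5.839 km × 2.1/3.38 = 3.63 km.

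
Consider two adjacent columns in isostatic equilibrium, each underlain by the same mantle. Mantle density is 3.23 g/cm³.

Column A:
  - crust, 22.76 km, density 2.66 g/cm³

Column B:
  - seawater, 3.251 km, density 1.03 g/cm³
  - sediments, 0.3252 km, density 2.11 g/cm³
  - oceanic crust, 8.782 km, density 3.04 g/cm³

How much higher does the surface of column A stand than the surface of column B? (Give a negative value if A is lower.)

1.17 km

For any compensation level in the mantle, the mantle terms cancel and isostasy reduces to e = (Σt_A − Σt_B) − (Σ(ρt)_A − Σ(ρt)_B) / ρ_m.
Σt_A = 22.76 km; Σt_B = 12.3582 km; Σ(ρt)_A = 60.5416; Σ(ρt)_B = 30.731982 (in km·g/cm³).
e = (22.76 − 12.3582) − (60.5416 − 30.731982) / 3.23 = 1.17 km.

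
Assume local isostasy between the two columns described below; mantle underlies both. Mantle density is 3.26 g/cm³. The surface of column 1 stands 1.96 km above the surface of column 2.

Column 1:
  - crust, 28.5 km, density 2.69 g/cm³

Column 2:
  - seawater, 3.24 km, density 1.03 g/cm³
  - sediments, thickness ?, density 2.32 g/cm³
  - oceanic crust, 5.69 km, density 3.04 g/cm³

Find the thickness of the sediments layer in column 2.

1.47 km

Take the compensation level at the base of the deeper column (depth z_c below the surface of column 1) and equate Σ ρ_i t_i down to z_c; mantle fills any gap and the z_c terms cancel.
Column 1: 28.5×2.69 + (z_c − 28.5)×3.26
Column 2: 1.96×0 + 3.24×1.03 + x×2.32 + 5.69×3.04 + (z_c − 1.96 − 8.93 − x)×3.26
The z_c×3.26 term appears on both sides and cancels. Collect the known terms of each column as K = Σ(ρt)_known − 3.26 × (depth of known layers): K_1 = 76.665 − 3.26×28.5 = −16.245; K_2 = 20.6348 − 3.26×(1.96 + 8.93) = −14.8666.
Balance: K_1 = K_2 − x×(3.26 − 2.32), so x = (K_2 − K_1)/(3.26 − 2.32) = 1.3784/0.94 = 1.47 km.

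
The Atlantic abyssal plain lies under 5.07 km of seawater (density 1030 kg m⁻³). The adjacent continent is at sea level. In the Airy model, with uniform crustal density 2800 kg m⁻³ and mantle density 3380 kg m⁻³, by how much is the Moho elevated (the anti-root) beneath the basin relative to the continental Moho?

15.5 km

By Archimedes' principle applied to the lithosphere: replacing crust with seawater at the top is compensated by replacing crust with mantle at the base: d (ρ_c − ρ_w) = a (ρ_m − ρ_c).
a = d (ρ_c − ρ_w)/(ρ_m − ρ_c) = 5.07 km × 1770/580 = 15.5 km.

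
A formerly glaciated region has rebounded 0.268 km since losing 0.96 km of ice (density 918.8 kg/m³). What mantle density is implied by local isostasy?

3290 kg/m³

ρ_m = ρ_ice t / u = 918.8 × 0.96 km/0.268 km = 3290 kg/m³.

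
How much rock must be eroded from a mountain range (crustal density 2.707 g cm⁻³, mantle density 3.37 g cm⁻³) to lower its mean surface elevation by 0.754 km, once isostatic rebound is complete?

3.83 km

Net drop Δ = e − u = e − e ρ_c/ρ_m = e (ρ_m − ρ_c)/ρ_m.
e = Δ ρ_m/(ρ_m − ρ_c) = 0.754 km × 3.37/0.663 = 3.83 km.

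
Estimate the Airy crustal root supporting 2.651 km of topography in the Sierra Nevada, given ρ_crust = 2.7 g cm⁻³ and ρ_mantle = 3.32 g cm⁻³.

Isostatic balance requires: the weight of the topography is balanced by the buoyancy of the root, ρ_c h = (ρ_m − ρ_c) r.
r = h · ρ_c / (ρ_m − ρ_c) = 2.651 km × 2.7 / (3.32 − 2.7) = 11.5 km.

11.5 km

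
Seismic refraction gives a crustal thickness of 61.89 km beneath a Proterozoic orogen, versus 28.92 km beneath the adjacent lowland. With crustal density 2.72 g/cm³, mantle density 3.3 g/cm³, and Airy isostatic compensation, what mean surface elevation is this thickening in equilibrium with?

5.79 km

Excess crust Δ = 61.89 km − 28.92 km = 32.97 km, split between elevation h and root r with h + r = Δ.
Airy balance ρ_c h = (ρ_m − ρ_c) r gives r = h ρ_c/(ρ_m − ρ_c), so h (1 + ρ_c/(ρ_m − ρ_c)) = Δ, i.e. h = Δ (ρ_m − ρ_c)/ρ_m.
h = 32.97 km × 0.58/3.3 = 5.79 km.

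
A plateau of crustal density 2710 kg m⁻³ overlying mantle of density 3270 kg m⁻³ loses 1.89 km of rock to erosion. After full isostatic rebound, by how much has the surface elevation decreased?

Rebound u = e ρ_c/ρ_m = 1.89 km × 2710/3270 = 1.566 km.
Net surface drop = e − u = 1.89 km − 1.566 km = e (ρ_m − ρ_c)/ρ_m = 0.324 km.

0.324 km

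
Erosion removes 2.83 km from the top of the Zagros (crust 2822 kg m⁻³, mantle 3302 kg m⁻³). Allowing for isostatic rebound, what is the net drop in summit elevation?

0.411 km

Rebound u = e ρ_c/ρ_m = 2.83 km × 2822/3302 = 2.419 km.
Net surface drop = e − u = 2.83 km − 2.419 km = e (ρ_m − ρ_c)/ρ_m = 0.411 km.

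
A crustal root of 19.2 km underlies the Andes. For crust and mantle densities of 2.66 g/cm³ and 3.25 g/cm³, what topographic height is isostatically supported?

4.26 km

Equating mass per unit area of the two columns: ρ_c h = (ρ_m − ρ_c) r.
h = r (ρ_m − ρ_c) / ρ_c = 19.2 km × (3.25 − 2.66) / 2.66 = 4.26 km.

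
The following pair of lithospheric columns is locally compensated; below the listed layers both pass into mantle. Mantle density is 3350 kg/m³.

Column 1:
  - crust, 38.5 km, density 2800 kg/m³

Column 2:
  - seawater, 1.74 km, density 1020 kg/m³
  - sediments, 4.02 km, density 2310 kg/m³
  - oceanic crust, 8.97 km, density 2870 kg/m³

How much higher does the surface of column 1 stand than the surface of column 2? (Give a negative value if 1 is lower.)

2.58 km

For any compensation level in the mantle, the mantle terms cancel and isostasy reduces to e = (Σt_1 − Σt_2) − (Σ(ρt)_1 − Σ(ρt)_2) / ρ_m.
Σt_1 = 38.5 km; Σt_2 = 14.73 km; Σ(ρt)_1 = 107800; Σ(ρt)_2 = 36804.9 (in km·kg/m³).
e = (38.5 − 14.73) − (107800 − 36804.9) / 3350 = 2.58 km.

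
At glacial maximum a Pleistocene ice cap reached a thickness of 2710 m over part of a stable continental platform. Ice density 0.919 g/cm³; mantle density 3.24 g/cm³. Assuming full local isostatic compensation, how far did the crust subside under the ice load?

769 m

In Airy isostatic equilibrium: the ice load ρ_ice t is balanced by mantle displaced below, ρ_m s.
s = t ρ_ice / ρ_m = 2710 m × 0.919/3.24 = 769 m.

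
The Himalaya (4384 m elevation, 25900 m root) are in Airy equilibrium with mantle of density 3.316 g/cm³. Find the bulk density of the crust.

2.84 g/cm³

ρ_c h = (ρ_m − ρ_c) r → ρ_c (h + r) = ρ_m r → ρ_c = ρ_m r / (h + r).
ρ_c = 3.316 × 25900 m / (4384 m + 25900 m) = 2.84 g/cm³.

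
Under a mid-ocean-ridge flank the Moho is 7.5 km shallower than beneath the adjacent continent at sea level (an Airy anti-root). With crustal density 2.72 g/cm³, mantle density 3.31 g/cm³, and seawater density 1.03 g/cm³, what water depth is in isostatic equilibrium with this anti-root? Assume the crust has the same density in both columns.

Replacing a thickness d of crust by seawater at the top must be balanced by replacing crust with mantle at the base: d (ρ_c − ρ_w) = a (ρ_m − ρ_c).
d = a (ρ_m − ρ_c)/(ρ_c − ρ_w) = 7.5 km × 0.59/1.69 = 2.62 km.

2.62 km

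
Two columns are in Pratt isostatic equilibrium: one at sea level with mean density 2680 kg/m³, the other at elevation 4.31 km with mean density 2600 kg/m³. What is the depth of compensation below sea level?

140 km

ρ_ref D = ρ (D + h) → D (ρ_ref − ρ) = ρ h.
D = ρ h/(ρ_ref − ρ) = 2600 × 4.31 km/(2680 − 2600) = 140 km.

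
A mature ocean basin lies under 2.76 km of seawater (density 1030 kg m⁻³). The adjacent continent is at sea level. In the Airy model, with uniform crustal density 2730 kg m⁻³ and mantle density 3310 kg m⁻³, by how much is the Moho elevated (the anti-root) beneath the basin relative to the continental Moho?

Isostatic balance requires: replacing crust with seawater at the top is compensated by replacing crust with mantle at the base: d (ρ_c − ρ_w) = a (ρ_m − ρ_c).
a = d (ρ_c − ρ_w)/(ρ_m − ρ_c) = 2.76 km × 1700/580 = 8.09 km.

8.09 km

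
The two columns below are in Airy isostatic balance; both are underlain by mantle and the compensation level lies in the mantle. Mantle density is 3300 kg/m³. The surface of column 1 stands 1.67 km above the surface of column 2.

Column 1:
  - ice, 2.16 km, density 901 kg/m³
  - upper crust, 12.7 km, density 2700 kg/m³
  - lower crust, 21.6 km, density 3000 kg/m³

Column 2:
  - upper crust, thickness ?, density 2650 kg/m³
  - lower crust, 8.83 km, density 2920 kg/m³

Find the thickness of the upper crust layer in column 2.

Take the compensation level at the base of the deeper column (depth z_c below the surface of column 1) and equate Σ ρ_i t_i down to z_c; mantle fills any gap and the z_c terms cancel.
Column 1: 2.16×901 + 12.7×2700 + 21.6×3000 + (z_c − 36.46)×3300
Column 2: 1.67×0 + x×2650 + 8.83×2920 + (z_c − 1.67 − 8.83 − x)×3300
The z_c×3300 term appears on both sides and cancels. Collect the known terms of each column as K = Σ(ρt)_known − 3300 × (depth of known layers): K_1 = 101036.16 − 3300×36.46 = −19281.84; K_2 = 25783.6 − 3300×(1.67 + 8.83) = −8866.4.
Balance: K_1 = K_2 − x×(3300 − 2650), so x = (K_2 − K_1)/(3300 − 2650) = 10415.4/650 = 16 km.

16 km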